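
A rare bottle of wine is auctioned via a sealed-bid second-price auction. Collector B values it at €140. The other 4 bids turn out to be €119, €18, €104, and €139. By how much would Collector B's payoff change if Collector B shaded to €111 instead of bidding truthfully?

The highest competing bid is €139.
Bidding truthfully at €140: Collector B has the top bid, wins, and pays the second-highest bid €139. Payoff = €140 − €139 = €1.
Bidding €111: the top bid is €139 (a rival), so Collector B loses. Payoff = €0.
Change = €0 − €1 = -€1.

Payoff change: -€1.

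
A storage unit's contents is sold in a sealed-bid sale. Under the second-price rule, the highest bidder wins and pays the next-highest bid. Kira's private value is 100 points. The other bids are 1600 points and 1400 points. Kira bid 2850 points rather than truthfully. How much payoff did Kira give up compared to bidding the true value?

Payoff forgone: 1500 points.

The highest competing bid is 1600 points.
Bidding truthfully at 100 points: the top bid is 1600 points (a rival), so Kira loses. Payoff = 0 points.
Bidding 2850 points: Kira has the top bid, wins, and pays the second-highest bid 1600 points. Payoff = 100 points − 1600 points = -1500 points.
Regret = truthful payoff − actual payoff = 0 points − -1500 points = 1500 points.
This is the dominant-strategy logic: truthful bidding weakly beats any alternative.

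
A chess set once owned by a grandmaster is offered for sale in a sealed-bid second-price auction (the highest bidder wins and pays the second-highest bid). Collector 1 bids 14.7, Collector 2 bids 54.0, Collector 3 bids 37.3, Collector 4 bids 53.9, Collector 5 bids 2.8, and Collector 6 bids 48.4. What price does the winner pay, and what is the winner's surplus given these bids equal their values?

Bids in descending order: Collector 2 54.0; Collector 4 53.9; Collector 6 48.4; Collector 3 37.3; Collector 1 14.7; Collector 5 2.8.
Collector 2 is the highest bidder, so Collector 2 wins.
Under the second-price rule, the price is the second-highest bid: 53.9.
Surplus = 54.0 − 53.9 = 0.1.

Price 53.9; surplus 0.1.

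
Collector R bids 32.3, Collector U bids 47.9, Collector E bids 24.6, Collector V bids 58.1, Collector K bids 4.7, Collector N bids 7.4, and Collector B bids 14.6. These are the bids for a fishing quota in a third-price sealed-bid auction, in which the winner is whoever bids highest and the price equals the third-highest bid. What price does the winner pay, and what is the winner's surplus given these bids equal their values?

The winner pays 32.3 for a surplus of 25.8.

Sorted high to low: Collector V 58.1 > Collector U 47.9 > Collector R 32.3 > Collector E 24.6 > Collector B 14.6 > Collector N 7.4 > Collector K 4.7.
Collector V is the highest bidder, so Collector V wins.
Under the third-price rule, the price is the third-highest bid: 32.3.
Surplus = 58.1 − 32.3 = 25.8.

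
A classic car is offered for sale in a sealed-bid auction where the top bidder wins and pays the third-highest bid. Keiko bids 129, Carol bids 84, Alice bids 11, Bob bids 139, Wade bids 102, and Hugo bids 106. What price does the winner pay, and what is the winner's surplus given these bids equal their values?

The winner pays 106 for a surplus of 33.

Ordered from highest: Bob 139, then Keiko 129, then Hugo 106, then Wade 102, then Carol 84, then Alice 11.
Bob is the highest bidder, so Bob wins.
Under the third-price rule, the price is the third-highest bid: 106.
Surplus = 139 − 106 = 33.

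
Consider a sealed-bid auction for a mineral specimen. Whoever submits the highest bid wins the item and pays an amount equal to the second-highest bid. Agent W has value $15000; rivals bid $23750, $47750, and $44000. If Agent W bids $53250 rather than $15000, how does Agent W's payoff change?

Change in payoff: -$32750.

The highest competing bid is $47750.
Bidding truthfully at $15000: the top bid is $47750 (a rival), so Agent W loses. Payoff = $0.
Bidding $53250: Agent W has the top bid, wins, and pays the second-highest bid $47750. Payoff = $15000 − $47750 = -$32750.
Change = -$32750 − $0 = -$32750.
This is the dominant-strategy logic: truthful bidding weakly beats any alternative.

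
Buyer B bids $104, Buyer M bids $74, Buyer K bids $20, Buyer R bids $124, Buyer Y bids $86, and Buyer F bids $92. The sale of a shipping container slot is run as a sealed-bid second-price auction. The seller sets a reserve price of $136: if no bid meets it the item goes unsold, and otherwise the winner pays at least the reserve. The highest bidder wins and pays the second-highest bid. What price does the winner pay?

Ranking the bids: Buyer R $124 > Buyer B $104 > Buyer F $92 > Buyer Y $86 > Buyer M $74 > Buyer K $20.
The top bid $124 is below the reserve $136, so the item goes unsold and nothing is paid.

unsold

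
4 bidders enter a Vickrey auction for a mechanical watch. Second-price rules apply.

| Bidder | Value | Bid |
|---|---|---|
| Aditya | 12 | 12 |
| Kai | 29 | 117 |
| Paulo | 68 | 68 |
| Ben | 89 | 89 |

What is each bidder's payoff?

Ranking the bids: Kai 117 > Ben 89 > Paulo 68 > Aditya 12.
Kai has the top bid and wins; the price is the second-highest bid, 89.
Kai's payoff = 29 − 89 = -60. All other bidders lose, so their payoff is 0.

Payoffs: Aditya 0, Kai -60, Paulo 0, Ben 0.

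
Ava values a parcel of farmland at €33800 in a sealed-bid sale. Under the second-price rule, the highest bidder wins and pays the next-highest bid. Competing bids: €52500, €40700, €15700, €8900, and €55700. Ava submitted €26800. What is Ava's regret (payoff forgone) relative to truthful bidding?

Regret: €0.

The highest competing bid is €55700.
Bidding truthfully at €33800: the top bid is €55700 (a rival), so Ava loses. Payoff = €0.
Bidding €26800: the top bid is €55700 (a rival), so Ava loses. Payoff = €0.
Regret = truthful payoff − actual payoff = €0 − €0 = €0.
The bid only affects whether you win, not the price — here both bids land on the same side of the top rival bid, so the deviation is payoff-neutral.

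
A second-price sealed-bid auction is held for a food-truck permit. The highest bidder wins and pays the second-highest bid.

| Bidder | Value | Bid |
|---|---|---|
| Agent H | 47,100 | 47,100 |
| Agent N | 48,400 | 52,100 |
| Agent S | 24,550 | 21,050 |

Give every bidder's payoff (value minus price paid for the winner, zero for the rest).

Agent H 0, Agent N 1,300, Agent S 0.

Ranking the bids: Agent N 52,100 > Agent H 47,100 > Agent S 21,050.
Agent N has the top bid and wins; the price is the second-highest bid, 47,100.
Agent N's payoff = 48,400 − 47,100 = 1,300. All other bidders lose, so their payoff is 0.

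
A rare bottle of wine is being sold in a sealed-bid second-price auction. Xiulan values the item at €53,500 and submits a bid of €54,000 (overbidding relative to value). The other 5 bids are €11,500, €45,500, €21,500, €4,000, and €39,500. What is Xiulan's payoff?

Highest competing bid: €45,500.
Xiulan's bid €54,000 is the highest overall, so Xiulan wins and pays the second-highest bid, €45,500.
Payoff = value − price = €53,500 − €45,500 = €8,000.

Payoff = €8,000.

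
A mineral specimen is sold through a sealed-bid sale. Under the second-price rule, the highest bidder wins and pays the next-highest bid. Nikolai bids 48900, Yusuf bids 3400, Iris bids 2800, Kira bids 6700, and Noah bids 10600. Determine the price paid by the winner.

Price paid: 10600.

Ordered from highest: Nikolai 48900 > Noah 10600 > Kira 6700 > Yusuf 3400 > Iris 2800.
Nikolai has the highest bid, so Nikolai wins.
The second-highest bid is 10600, so that is what Nikolai pays.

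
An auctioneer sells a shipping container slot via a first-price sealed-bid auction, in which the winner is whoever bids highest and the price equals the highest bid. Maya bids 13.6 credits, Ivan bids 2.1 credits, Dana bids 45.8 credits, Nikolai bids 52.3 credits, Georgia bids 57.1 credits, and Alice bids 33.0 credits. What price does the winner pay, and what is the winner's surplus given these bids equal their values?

The winner pays 57.1 credits for a surplus of 0.0 credits.

Ordered from highest: Georgia 57.1 credits, then Nikolai 52.3 credits, then Dana 45.8 credits, then Alice 33.0 credits, then Maya 13.6 credits, then Ivan 2.1 credits.
Georgia is the highest bidder, so Georgia wins.
Under the first-price rule, the price is the highest bid: 57.1 credits.
Surplus = 57.1 credits − 57.1 credits = 0.0 credits.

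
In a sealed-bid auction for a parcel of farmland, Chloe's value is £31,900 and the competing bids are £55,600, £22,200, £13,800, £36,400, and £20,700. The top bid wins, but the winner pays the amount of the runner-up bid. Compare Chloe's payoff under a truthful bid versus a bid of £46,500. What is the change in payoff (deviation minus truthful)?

The highest competing bid is £55,600.
Bidding truthfully at £31,900: the top bid is £55,600 (a rival), so Chloe loses. Payoff = £0.
Bidding £46,500: the top bid is £55,600 (a rival), so Chloe loses. Payoff = £0.
Change = £0 − £0 = £0.

£0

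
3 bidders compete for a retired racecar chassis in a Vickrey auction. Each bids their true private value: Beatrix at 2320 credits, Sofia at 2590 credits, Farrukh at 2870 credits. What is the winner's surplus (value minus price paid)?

Winner's surplus: 280 credits.

Ordered from highest: Farrukh 2870 credits > Sofia 2590 credits > Beatrix 2320 credits.
Farrukh wins with the top bid and pays the second-highest, 2590 credits.
Surplus = 2870 credits − 2590 credits = 280 credits.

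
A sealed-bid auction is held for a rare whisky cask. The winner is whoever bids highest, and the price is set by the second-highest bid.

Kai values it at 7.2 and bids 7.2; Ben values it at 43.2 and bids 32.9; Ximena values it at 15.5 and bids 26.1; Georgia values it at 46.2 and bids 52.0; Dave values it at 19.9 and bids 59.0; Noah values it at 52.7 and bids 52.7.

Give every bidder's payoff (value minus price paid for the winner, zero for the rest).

Ranking the bids: Dave 59.0, then Noah 52.7, then Georgia 52.0, then Ben 32.9, then Ximena 26.1, then Kai 7.2.
Dave has the top bid and wins; the price is the second-highest bid, 52.7.
Dave's payoff = 19.9 − 52.7 = -32.8. All other bidders lose, so their payoff is 0.

Kai 0.0, Ben 0.0, Ximena 0.0, Georgia 0.0, Dave -32.8, Noah 0.0.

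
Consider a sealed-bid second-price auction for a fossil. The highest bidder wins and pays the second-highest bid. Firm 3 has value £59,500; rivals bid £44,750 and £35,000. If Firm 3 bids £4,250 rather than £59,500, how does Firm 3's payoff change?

Change in payoff: -£14,750.

The highest competing bid is £44,750.
Bidding truthfully at £59,500: Firm 3 has the top bid, wins, and pays the second-highest bid £44,750. Payoff = £59,500 − £44,750 = £14,750.
Bidding £4,250: the top bid is £44,750 (a rival), so Firm 3 loses. Payoff = £0.
Change = £0 − £14,750 = -£14,750.
This is the dominant-strategy logic: truthful bidding weakly beats any alternative.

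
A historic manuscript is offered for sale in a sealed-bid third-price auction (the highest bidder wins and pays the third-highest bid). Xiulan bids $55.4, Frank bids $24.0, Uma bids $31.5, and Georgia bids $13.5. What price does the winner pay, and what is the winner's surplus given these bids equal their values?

The winner pays $24.0 for a surplus of $31.4.

Bids in descending order: Xiulan $55.4; Uma $31.5; Frank $24.0; Georgia $13.5.
Xiulan is the highest bidder, so Xiulan wins.
Under the third-price rule, the price is the third-highest bid: $24.0.
Surplus = $55.4 − $24.0 = $31.4.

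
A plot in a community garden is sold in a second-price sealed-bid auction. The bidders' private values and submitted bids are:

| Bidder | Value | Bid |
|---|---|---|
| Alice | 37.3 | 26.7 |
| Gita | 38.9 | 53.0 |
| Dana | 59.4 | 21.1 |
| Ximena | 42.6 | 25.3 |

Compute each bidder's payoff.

Bids in descending order: Gita 53.0 > Alice 26.7 > Ximena 25.3 > Dana 21.1.
Gita has the top bid and wins; the price is the second-highest bid, 26.7.
Gita's payoff = 38.9 − 26.7 = 12.2. All other bidders lose, so their payoff is 0.

Payoffs: Alice 0.0, Gita 12.2, Dana 0.0, Ximena 0.0.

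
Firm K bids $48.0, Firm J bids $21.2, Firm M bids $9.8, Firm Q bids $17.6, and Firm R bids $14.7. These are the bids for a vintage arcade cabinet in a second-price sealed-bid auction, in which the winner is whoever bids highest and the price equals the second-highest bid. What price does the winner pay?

Price paid: $21.2.

Bids in descending order: Firm K $48.0, then Firm J $21.2, then Firm Q $17.6, then Firm R $14.7, then Firm M $9.8.
Firm K is the highest bidder, so Firm K wins.
Under the second-price rule, the price is the second-highest bid: $21.2.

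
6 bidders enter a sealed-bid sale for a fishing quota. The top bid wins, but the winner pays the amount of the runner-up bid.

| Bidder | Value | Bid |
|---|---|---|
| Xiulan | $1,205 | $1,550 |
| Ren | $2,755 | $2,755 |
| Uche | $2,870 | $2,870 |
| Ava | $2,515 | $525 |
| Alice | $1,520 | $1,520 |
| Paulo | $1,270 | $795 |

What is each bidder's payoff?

Payoffs: Xiulan $0, Ren $0, Uche $115, Ava $0, Alice $0, Paulo $0.

Bids in descending order: Uche $2,870 > Ren $2,755 > Xiulan $1,550 > Alice $1,520 > Paulo $795 > Ava $525.
Uche has the top bid and wins; the price is the second-highest bid, $2,755.
Uche's payoff = $2,870 − $2,755 = $115. All other bidders lose, so their payoff is 0.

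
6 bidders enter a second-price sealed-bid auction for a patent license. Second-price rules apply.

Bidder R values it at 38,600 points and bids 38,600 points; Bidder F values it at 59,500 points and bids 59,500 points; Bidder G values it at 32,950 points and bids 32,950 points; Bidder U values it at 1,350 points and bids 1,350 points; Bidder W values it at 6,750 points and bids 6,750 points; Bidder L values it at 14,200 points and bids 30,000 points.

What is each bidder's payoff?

Payoffs: Bidder R 0 points, Bidder F 20,900 points, Bidder G 0 points, Bidder U 0 points, Bidder W 0 points, Bidder L 0 points.

Bids in descending order: Bidder F 59,500 points > Bidder R 38,600 points > Bidder G 32,950 points > Bidder L 30,000 points > Bidder W 6,750 points > Bidder U 1,350 points.
Bidder F has the top bid and wins; the price is the second-highest bid, 38,600 points.
Bidder F's payoff = 59,500 points − 38,600 points = 20,900 points. All other bidders lose, so their payoff is 0.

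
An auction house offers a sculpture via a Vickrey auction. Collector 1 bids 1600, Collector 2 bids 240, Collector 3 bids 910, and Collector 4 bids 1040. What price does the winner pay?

Ranking the bids: Collector 1 1600; Collector 4 1040; Collector 3 910; Collector 2 240.
Collector 1 has the highest bid, so Collector 1 wins.
The second-highest bid is 1040, so that is what Collector 1 pays.

Price paid: 1040.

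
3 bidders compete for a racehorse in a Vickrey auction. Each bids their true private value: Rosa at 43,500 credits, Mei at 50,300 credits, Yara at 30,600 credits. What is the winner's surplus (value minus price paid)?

6,800 credits

Ranking the bids: Mei 50,300 credits; Rosa 43,500 credits; Yara 30,600 credits.
Mei wins with the top bid and pays the second-highest, 43,500 credits.
Surplus = 50,300 credits − 43,500 credits = 6,800 credits.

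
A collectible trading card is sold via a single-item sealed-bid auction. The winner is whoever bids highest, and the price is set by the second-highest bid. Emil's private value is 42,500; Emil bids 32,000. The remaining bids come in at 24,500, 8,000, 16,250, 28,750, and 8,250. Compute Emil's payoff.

13,750

Highest competing bid: 28,750.
Emil's bid 32,000 is the highest overall, so Emil wins and pays the second-highest bid, 28,750.
Payoff = value − price = 42,500 − 28,750 = 13,750.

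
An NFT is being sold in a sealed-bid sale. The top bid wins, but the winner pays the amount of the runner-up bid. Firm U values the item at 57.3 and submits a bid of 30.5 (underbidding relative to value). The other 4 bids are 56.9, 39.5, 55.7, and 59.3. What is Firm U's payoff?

Highest competing bid: 59.3.
Firm U's bid 30.5 is not the highest, so Firm U loses, pays nothing, and earns zero payoff.

0.0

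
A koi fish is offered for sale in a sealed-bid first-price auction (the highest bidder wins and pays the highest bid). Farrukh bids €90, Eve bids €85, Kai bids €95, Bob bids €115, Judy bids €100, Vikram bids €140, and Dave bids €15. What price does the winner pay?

Ordered from highest: Vikram €140, then Bob €115, then Judy €100, then Kai €95, then Farrukh €90, then Eve €85, then Dave €15.
Vikram is the highest bidder, so Vikram wins.
Under the first-price rule, the price is the highest bid: €140.

The winner pays €140.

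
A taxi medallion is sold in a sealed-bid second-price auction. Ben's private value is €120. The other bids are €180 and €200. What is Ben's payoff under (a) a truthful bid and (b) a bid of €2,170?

The highest competing bid is €200.
Bidding truthfully at €120: the top bid is €200 (a rival), so Ben loses. Payoff = €0.
Bidding €2,170: Ben has the top bid, wins, and pays the second-highest bid €200. Payoff = €120 − €200 = -€80.

(a) €0  (b) -€80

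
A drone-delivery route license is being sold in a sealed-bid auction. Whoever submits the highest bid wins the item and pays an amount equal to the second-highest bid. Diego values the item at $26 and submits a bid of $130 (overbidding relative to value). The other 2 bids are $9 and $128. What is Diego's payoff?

Payoff = -$102.

Highest competing bid: $128.
Diego's bid $130 is the highest overall, so Diego wins and pays the second-highest bid, $128.
Payoff = value − price = $26 − $128 = -$102.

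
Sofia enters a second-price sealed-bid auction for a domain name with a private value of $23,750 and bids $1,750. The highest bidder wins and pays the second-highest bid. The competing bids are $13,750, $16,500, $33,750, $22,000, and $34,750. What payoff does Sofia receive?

Highest competing bid: $34,750.
Sofia's bid $1,750 is not the highest, so Sofia loses, pays nothing, and earns zero payoff.

Payoff = $0.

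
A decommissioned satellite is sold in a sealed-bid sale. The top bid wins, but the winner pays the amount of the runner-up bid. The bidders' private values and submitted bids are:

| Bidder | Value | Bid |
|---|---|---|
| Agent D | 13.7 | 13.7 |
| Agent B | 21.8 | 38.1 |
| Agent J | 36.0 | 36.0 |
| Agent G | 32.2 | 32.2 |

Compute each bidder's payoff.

Sorted high to low: Agent B 38.1; Agent J 36.0; Agent G 32.2; Agent D 13.7.
Agent B has the top bid and wins; the price is the second-highest bid, 36.0.
Agent B's payoff = 21.8 − 36.0 = -14.2. All other bidders lose, so their payoff is 0.

Payoffs: Agent D 0.0, Agent B -14.2, Agent J 0.0, Agent G 0.0.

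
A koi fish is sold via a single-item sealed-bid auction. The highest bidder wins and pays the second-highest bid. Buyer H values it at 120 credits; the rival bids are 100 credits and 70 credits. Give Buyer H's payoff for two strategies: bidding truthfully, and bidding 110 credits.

The highest competing bid is 100 credits.
Bidding truthfully at 120 credits: Buyer H has the top bid, wins, and pays the second-highest bid 100 credits. Payoff = 120 credits − 100 credits = 20 credits.
Bidding 110 credits: Buyer H has the top bid, wins, and pays the second-highest bid 100 credits. Payoff = 120 credits − 100 credits = 20 credits.

Truthful: 20 credits; alternative: 20 credits.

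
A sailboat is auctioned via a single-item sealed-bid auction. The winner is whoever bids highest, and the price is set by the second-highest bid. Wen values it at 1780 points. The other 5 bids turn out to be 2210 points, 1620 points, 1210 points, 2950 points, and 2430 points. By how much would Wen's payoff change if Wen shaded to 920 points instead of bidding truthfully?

Change in payoff: 0 points.

The highest competing bid is 2950 points.
Bidding truthfully at 1780 points: the top bid is 2950 points (a rival), so Wen loses. Payoff = 0 points.
Bidding 920 points: the top bid is 2950 points (a rival), so Wen loses. Payoff = 0 points.
Change = 0 points − 0 points = 0 points.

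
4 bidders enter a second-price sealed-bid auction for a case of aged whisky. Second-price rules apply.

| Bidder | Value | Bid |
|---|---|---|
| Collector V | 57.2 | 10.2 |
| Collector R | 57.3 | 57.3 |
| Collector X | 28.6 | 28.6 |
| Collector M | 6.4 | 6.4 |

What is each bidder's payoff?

Ordered from highest: Collector R 57.3; Collector X 28.6; Collector V 10.2; Collector M 6.4.
Collector R has the top bid and wins; the price is the second-highest bid, 28.6.
Collector R's payoff = 57.3 − 28.6 = 28.7. All other bidders lose, so their payoff is 0.

Collector V 0.0, Collector R 28.7, Collector X 0.0, Collector M 0.0.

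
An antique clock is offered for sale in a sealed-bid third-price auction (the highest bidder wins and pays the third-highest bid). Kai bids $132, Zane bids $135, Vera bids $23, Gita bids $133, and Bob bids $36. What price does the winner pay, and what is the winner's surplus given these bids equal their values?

Price $132; surplus $3.

Sorted high to low: Zane $135, then Gita $133, then Kai $132, then Bob $36, then Vera $23.
Zane is the highest bidder, so Zane wins.
Under the third-price rule, the price is the third-highest bid: $132.
Surplus = $135 − $132 = $3.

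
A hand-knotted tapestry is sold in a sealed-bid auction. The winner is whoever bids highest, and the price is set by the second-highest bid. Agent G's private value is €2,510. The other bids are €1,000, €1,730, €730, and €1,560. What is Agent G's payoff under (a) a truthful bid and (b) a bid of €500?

(a) €780  (b) €0

The highest competing bid is €1,730.
Bidding truthfully at €2,510: Agent G has the top bid, wins, and pays the second-highest bid €1,730. Payoff = €2,510 − €1,730 = €780.
Bidding €500: the top bid is €1,730 (a rival), so Agent G loses. Payoff = €0.
Deviating from a truthful bid can only lose payoff in a second-price auction — never gain.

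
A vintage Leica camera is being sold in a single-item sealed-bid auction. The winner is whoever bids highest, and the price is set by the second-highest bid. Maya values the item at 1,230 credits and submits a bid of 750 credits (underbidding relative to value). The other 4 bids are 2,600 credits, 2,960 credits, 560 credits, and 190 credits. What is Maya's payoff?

Highest competing bid: 2,960 credits.
Maya's bid 750 credits is not the highest, so Maya loses, pays nothing, and earns zero payoff.

Maya's payoff: 0 credits.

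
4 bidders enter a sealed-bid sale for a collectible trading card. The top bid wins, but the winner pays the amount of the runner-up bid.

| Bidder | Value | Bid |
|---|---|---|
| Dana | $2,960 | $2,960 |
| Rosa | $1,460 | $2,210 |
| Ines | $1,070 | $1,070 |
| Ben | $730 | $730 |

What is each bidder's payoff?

Bids in descending order: Dana $2,960; Rosa $2,210; Ines $1,070; Ben $730.
Dana has the top bid and wins; the price is the second-highest bid, $2,210.
Dana's payoff = $2,960 − $2,210 = $750. All other bidders lose, so their payoff is 0.

Payoffs: Dana $750, Rosa $0, Ines $0, Ben $0.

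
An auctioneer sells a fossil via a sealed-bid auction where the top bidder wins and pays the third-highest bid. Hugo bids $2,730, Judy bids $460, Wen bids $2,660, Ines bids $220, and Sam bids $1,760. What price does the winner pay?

Ordered from highest: Hugo $2,730, then Wen $2,660, then Sam $1,760, then Judy $460, then Ines $220.
Hugo is the highest bidder, so Hugo wins.
Under the third-price rule, the price is the third-highest bid: $1,760.

$1,760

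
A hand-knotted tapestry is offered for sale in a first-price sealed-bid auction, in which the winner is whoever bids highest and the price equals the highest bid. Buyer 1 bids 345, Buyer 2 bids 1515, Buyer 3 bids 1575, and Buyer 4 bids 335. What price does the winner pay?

Ordered from highest: Buyer 3 1575, then Buyer 2 1515, then Buyer 1 345, then Buyer 4 335.
Buyer 3 is the highest bidder, so Buyer 3 wins.
Under the first-price rule, the price is the highest bid: 1575.

1575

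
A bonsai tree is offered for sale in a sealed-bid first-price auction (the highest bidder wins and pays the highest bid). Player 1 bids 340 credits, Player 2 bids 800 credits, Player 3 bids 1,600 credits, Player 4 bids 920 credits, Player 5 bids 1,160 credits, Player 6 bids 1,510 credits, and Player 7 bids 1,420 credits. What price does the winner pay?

Price paid: 1,600 credits.

Ordered from highest: Player 3 1,600 credits, then Player 6 1,510 credits, then Player 7 1,420 credits, then Player 5 1,160 credits, then Player 4 920 credits, then Player 2 800 credits, then Player 1 340 credits.
Player 3 is the highest bidder, so Player 3 wins.
Under the first-price rule, the price is the highest bid: 1,600 credits.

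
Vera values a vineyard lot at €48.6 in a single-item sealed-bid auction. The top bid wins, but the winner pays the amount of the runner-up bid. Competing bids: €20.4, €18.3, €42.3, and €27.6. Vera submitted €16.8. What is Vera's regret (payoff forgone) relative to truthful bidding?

The highest competing bid is €42.3.
Bidding truthfully at €48.6: Vera has the top bid, wins, and pays the second-highest bid €42.3. Payoff = €48.6 − €42.3 = €6.3.
Bidding €16.8: the top bid is €42.3 (a rival), so Vera loses. Payoff = €0.0.
Regret = truthful payoff − actual payoff = €6.3 − €0.0 = €6.3.

Payoff forgone: €6.3.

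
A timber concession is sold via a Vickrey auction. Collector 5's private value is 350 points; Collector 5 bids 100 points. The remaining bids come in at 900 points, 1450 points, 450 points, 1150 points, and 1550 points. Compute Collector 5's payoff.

Highest competing bid: 1550 points.
Collector 5's bid 100 points is not the highest, so Collector 5 loses, pays nothing, and earns zero payoff.

Payoff = 0 points.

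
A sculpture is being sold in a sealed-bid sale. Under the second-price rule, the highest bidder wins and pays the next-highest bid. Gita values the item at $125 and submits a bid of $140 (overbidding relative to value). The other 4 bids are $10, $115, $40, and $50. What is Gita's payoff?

Payoff = $10.

Highest competing bid: $115.
Gita's bid $140 is the highest overall, so Gita wins and pays the second-highest bid, $115.
Payoff = value − price = $125 − $115 = $10.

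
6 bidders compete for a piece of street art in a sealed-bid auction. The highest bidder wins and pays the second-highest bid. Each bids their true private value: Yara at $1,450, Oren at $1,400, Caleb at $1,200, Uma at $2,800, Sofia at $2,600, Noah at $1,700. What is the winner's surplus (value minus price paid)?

Ordered from highest: Uma $2,800; Sofia $2,600; Noah $1,700; Yara $1,450; Oren $1,400; Caleb $1,200.
Uma wins with the top bid and pays the second-highest, $2,600.
Surplus = $2,800 − $2,600 = $200.

Surplus = $200.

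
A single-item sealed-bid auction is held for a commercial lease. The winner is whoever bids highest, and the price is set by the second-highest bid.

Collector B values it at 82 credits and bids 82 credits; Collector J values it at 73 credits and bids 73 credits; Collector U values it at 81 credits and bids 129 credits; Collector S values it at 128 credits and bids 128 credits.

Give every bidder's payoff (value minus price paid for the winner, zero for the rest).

Ranking the bids: Collector U 129 credits, then Collector S 128 credits, then Collector B 82 credits, then Collector J 73 credits.
Collector U has the top bid and wins; the price is the second-highest bid, 128 credits.
Collector U's payoff = 81 credits − 128 credits = -47 credits. All other bidders lose, so their payoff is 0.

Collector B 0 credits, Collector J 0 credits, Collector U -47 credits, Collector S 0 credits.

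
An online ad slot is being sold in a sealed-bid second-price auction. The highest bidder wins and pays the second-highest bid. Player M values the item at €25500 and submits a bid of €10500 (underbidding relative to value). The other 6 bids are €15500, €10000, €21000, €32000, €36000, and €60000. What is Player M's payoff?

Player M's payoff: €0.

Highest competing bid: €60000.
Player M's bid €10500 is not the highest, so Player M loses, pays nothing, and earns zero payoff.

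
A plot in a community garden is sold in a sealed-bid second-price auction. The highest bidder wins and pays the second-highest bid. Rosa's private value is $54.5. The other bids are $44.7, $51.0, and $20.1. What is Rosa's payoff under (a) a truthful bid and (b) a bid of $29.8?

The highest competing bid is $51.0.
Bidding truthfully at $54.5: Rosa has the top bid, wins, and pays the second-highest bid $51.0. Payoff = $54.5 − $51.0 = $3.5.
Bidding $29.8: the top bid is $51.0 (a rival), so Rosa loses. Payoff = $0.0.

Truthful: $3.5; alternative: $0.0.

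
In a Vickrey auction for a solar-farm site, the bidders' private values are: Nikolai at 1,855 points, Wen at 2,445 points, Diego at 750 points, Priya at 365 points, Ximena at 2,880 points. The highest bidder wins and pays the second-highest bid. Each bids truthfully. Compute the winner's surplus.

Sorted high to low: Ximena 2,880 points, then Wen 2,445 points, then Nikolai 1,855 points, then Diego 750 points, then Priya 365 points.
Ximena wins with the top bid and pays the second-highest, 2,445 points.
Surplus = 2,880 points − 2,445 points = 435 points.

Surplus = 435 points.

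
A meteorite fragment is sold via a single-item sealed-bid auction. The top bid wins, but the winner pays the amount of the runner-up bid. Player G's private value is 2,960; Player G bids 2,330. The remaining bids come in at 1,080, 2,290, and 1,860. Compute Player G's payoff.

Payoff = 670.

Highest competing bid: 2,290.
Player G's bid 2,330 is the highest overall, so Player G wins and pays the second-highest bid, 2,290.
Payoff = value − price = 2,960 − 2,290 = 670.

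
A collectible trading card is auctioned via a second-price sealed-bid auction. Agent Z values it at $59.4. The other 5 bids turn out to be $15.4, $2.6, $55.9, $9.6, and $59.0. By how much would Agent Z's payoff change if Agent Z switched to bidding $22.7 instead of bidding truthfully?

The highest competing bid is $59.0.
Bidding truthfully at $59.4: Agent Z has the top bid, wins, and pays the second-highest bid $59.0. Payoff = $59.4 − $59.0 = $0.4.
Bidding $22.7: the top bid is $59.0 (a rival), so Agent Z loses. Payoff = $0.0.
Change = $0.0 − $0.4 = -$0.4.

Payoff change: -$0.4.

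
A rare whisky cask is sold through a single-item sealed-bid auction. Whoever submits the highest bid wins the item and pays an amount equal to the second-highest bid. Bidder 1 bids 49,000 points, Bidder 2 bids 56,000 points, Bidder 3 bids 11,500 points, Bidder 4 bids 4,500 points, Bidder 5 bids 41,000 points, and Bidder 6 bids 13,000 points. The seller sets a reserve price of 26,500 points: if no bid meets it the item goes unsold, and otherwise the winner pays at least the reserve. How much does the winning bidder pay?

Price paid: 49,000 points.

Ordered from highest: Bidder 2 56,000 points, then Bidder 1 49,000 points, then Bidder 5 41,000 points, then Bidder 6 13,000 points, then Bidder 3 11,500 points, then Bidder 4 4,500 points.
Bidder 2 has the highest bid, so Bidder 2 wins.
The second-highest bid is 49,000 points, which exceeds the reserve, so that sets the price.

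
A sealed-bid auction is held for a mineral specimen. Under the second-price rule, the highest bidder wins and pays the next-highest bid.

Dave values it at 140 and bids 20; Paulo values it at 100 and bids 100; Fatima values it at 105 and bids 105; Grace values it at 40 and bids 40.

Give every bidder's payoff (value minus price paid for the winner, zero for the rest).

Ranking the bids: Fatima 105, then Paulo 100, then Grace 40, then Dave 20.
Fatima has the top bid and wins; the price is the second-highest bid, 100.
Fatima's payoff = 105 − 100 = 5. All other bidders lose, so their payoff is 0.

Dave 0, Paulo 0, Fatima 5, Grace 0.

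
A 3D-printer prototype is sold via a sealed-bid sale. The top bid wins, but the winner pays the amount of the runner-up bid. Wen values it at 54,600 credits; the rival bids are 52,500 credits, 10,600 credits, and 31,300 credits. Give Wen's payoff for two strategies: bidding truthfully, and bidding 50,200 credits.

The highest competing bid is 52,500 credits.
Bidding truthfully at 54,600 credits: Wen has the top bid, wins, and pays the second-highest bid 52,500 credits. Payoff = 54,600 credits − 52,500 credits = 2,100 credits.
Bidding 50,200 credits: the top bid is 52,500 credits (a rival), so Wen loses. Payoff = 0 credits.

Truthful: 2,100 credits; alternative: 0 credits.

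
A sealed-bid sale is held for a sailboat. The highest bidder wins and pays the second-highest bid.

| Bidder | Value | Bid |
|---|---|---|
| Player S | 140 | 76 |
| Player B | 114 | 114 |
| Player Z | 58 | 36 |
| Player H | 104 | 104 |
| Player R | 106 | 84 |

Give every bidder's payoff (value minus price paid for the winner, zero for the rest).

Player S 0, Player B 10, Player Z 0, Player H 0, Player R 0.

Ranking the bids: Player B 114; Player H 104; Player R 84; Player S 76; Player Z 36.
Player B has the top bid and wins; the price is the second-highest bid, 104.
Player B's payoff = 114 − 104 = 10. All other bidders lose, so their payoff is 0.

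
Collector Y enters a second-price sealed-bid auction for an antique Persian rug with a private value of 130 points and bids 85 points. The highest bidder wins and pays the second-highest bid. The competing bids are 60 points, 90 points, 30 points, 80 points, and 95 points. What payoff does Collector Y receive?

Highest competing bid: 95 points.
Collector Y's bid 85 points is not the highest, so Collector Y loses, pays nothing, and earns zero payoff.

Collector Y's payoff: 0 points.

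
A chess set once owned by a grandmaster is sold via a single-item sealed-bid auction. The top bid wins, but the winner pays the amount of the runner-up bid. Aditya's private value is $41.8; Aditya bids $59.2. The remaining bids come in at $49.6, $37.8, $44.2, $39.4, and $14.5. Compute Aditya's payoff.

Highest competing bid: $49.6.
Aditya's bid $59.2 is the highest overall, so Aditya wins and pays the second-highest bid, $49.6.
Payoff = value − price = $41.8 − $49.6 = -$7.8.

-$7.8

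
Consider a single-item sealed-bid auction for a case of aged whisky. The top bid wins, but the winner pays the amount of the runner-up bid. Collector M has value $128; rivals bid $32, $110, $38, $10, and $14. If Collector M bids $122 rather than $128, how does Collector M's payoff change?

The highest competing bid is $110.
Bidding truthfully at $128: Collector M has the top bid, wins, and pays the second-highest bid $110. Payoff = $128 − $110 = $18.
Bidding $122: Collector M has the top bid, wins, and pays the second-highest bid $110. Payoff = $128 − $110 = $18.
Change = $18 − $18 = $0.
The bid only affects whether you win, not the price — here both bids land on the same side of the top rival bid, so the deviation is payoff-neutral.

Payoff change: $0.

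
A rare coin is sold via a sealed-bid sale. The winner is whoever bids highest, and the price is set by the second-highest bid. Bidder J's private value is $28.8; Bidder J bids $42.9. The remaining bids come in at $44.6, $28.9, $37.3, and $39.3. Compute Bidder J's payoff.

Bidder J's payoff: $0.0.

Highest competing bid: $44.6.
Bidder J's bid $42.9 is not the highest, so Bidder J loses, pays nothing, and earns zero payoff.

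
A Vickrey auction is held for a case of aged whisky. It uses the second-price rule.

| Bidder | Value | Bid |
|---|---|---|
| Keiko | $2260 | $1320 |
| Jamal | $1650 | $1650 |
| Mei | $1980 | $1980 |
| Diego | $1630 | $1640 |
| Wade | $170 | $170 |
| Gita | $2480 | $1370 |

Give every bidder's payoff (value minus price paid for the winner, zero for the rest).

Sorted high to low: Mei $1980 > Jamal $1650 > Diego $1640 > Gita $1370 > Keiko $1320 > Wade $170.
Mei has the top bid and wins; the price is the second-highest bid, $1650.
Mei's payoff = $1980 − $1650 = $330. All other bidders lose, so their payoff is 0.

Payoffs: Keiko $0, Jamal $0, Mei $330, Diego $0, Wade $0, Gita $0.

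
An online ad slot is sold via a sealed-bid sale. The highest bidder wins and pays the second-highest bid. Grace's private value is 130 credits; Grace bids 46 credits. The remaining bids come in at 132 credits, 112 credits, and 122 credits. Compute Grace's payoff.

Grace's payoff: 0 credits.

Highest competing bid: 132 credits.
Grace's bid 46 credits is not the highest, so Grace loses, pays nothing, and earns zero payoff.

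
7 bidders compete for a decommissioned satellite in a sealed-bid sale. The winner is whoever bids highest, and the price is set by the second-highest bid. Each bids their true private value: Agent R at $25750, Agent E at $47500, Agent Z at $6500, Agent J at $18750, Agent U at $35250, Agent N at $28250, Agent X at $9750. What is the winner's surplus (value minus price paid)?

$12250

Ranking the bids: Agent E $47500, then Agent U $35250, then Agent N $28250, then Agent R $25750, then Agent J $18750, then Agent X $9750, then Agent Z $6500.
Agent E wins with the top bid and pays the second-highest, $35250.
Surplus = $47500 − $35250 = $12250.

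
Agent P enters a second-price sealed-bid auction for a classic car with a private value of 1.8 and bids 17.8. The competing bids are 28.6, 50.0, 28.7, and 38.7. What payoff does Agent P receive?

0.0

Highest competing bid: 50.0.
Agent P's bid 17.8 is not the highest, so Agent P loses, pays nothing, and earns zero payoff.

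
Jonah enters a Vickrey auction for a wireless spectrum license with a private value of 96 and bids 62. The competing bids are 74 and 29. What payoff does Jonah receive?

Highest competing bid: 74.
Jonah's bid 62 is not the highest, so Jonah loses, pays nothing, and earns zero payoff.

0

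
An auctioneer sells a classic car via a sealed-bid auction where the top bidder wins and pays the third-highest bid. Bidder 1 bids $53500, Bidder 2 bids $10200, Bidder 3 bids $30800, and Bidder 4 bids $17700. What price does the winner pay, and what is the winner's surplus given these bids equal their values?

Ranking the bids: Bidder 1 $53500 > Bidder 3 $30800 > Bidder 4 $17700 > Bidder 2 $10200.
Bidder 1 is the highest bidder, so Bidder 1 wins.
Under the third-price rule, the price is the third-highest bid: $17700.
Surplus = $53500 − $17700 = $35800.

Price $17700; surplus $35800.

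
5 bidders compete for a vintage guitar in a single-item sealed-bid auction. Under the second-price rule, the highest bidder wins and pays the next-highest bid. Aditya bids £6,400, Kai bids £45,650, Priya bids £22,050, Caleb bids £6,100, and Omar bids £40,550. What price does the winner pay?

The winner pays £40,550.

Sorted high to low: Kai £45,650 > Omar £40,550 > Priya £22,050 > Aditya £6,400 > Caleb £6,100.
Kai has the highest bid, so Kai wins.
The second-highest bid is £40,550, so that is what Kai pays.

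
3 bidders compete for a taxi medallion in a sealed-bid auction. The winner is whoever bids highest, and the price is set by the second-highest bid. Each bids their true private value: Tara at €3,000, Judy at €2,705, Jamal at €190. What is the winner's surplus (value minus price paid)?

Sorted high to low: Tara €3,000, then Judy €2,705, then Jamal €190.
Tara wins with the top bid and pays the second-highest, €2,705.
Surplus = €3,000 − €2,705 = €295.

€295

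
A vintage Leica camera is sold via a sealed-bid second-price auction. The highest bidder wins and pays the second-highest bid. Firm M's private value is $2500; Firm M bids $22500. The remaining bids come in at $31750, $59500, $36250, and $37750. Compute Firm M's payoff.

$0

Highest competing bid: $59500.
Firm M's bid $22500 is not the highest, so Firm M loses, pays nothing, and earns zero payoff.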